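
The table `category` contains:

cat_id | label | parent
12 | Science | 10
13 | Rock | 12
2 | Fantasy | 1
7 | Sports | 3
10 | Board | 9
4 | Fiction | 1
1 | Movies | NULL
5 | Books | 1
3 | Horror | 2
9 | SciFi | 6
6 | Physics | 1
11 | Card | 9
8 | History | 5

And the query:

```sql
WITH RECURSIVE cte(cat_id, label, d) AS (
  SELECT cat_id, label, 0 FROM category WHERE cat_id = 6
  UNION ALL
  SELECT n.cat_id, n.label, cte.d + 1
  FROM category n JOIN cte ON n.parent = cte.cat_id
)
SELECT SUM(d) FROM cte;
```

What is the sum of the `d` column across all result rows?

Base: cat_id=6 (Physics) at d 0.
Iteration 1: rows with parent in {6} -> SciFi (id 9, d 1).
Iteration 2: rows with parent in {9} -> Board (id 10, d 2), Card (id 11, d 2).
Iteration 3: rows with parent in {10,11} -> Science (id 12, d 3).
Iteration 4: rows with parent in {12} -> Rock (id 13, d 4).
Iteration 5: no rows with parent in {13}; recursion stops.
SUM(d) = 0 + 1 + 2 + 2 + 3 + 4 = 12.

12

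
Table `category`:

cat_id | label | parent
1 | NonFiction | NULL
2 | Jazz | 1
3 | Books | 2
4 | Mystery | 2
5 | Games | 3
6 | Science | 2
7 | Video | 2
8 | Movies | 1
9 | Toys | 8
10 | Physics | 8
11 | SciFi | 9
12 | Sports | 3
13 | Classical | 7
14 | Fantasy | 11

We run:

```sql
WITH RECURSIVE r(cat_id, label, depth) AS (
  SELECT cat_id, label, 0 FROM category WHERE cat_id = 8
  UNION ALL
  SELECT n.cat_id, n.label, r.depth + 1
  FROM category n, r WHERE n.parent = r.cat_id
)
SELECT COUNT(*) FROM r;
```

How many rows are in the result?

Base: cat_id=8 (Movies) at depth 0.
Iteration 1: rows with parent in {8} -> Toys (id 9, depth 1), Physics (id 10, depth 1).
Iteration 2: rows with parent in {9,10} -> SciFi (id 11, depth 2).
Iteration 3: rows with parent in {11} -> Fantasy (id 14, depth 3).
Iteration 4: no rows with parent in {14}; recursion stops.
Total rows emitted: 5.

5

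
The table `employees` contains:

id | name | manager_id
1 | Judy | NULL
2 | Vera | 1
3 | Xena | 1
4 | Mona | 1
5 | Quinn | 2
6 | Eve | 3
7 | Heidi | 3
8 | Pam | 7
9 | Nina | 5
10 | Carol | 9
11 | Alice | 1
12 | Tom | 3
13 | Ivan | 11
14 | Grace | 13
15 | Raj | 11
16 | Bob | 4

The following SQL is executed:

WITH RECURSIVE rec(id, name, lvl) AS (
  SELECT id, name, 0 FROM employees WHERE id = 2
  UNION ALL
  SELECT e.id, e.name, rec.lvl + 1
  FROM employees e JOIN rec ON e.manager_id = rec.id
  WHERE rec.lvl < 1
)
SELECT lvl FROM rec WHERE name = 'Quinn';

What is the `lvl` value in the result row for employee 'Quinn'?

1

Base: id=2 (Vera) at lvl 0.
Iteration 1: rows with manager_id in {2} -> Quinn (id 5, lvl 1).
Iteration 2: lvl < 1 fails for all current rows; recursion stops.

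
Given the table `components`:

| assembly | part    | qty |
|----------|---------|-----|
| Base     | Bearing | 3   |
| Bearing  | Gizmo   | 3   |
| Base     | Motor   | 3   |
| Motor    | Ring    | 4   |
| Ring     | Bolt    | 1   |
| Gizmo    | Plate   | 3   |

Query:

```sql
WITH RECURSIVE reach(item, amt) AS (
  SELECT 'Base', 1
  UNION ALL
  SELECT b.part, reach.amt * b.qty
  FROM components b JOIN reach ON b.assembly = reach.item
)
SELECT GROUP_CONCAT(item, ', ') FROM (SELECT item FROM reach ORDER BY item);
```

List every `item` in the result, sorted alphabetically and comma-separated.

Base, Bearing, Bolt, Gizmo, Motor, Plate, Ring

Base: (Base, amt=1).
Iteration 1: components of {Base} -> Bearing = 1*3 = 3, Motor = 1*3 = 3.
Iteration 2: components of {Bearing,Motor} -> Gizmo = 3*3 = 9, Ring = 3*4 = 12.
Iteration 3: components of {Gizmo,Ring} -> Bolt = 12*1 = 12, Plate = 9*3 = 27.
Iteration 4: no further components; recursion stops.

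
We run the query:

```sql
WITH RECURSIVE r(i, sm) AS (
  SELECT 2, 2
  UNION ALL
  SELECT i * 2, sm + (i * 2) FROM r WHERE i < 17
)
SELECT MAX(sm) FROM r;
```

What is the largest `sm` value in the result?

62

Base: i=2, sm=2.
Iteration 1: 2 < 17 holds -> i = 2 * 2 = 4, sm = 2 + 4 = 6.
Iteration 2: 4 < 17 holds -> i = 4 * 2 = 8, sm = 6 + 8 = 14.
Iteration 3: 8 < 17 holds -> i = 8 * 2 = 16, sm = 14 + 16 = 30.
Iteration 4: 16 < 17 holds -> i = 16 * 2 = 32, sm = 30 + 32 = 62.
Iteration 5: 32 < 17 fails; recursion stops.
sm values: 2, 6, 14, 30, 62; the maximum is 62.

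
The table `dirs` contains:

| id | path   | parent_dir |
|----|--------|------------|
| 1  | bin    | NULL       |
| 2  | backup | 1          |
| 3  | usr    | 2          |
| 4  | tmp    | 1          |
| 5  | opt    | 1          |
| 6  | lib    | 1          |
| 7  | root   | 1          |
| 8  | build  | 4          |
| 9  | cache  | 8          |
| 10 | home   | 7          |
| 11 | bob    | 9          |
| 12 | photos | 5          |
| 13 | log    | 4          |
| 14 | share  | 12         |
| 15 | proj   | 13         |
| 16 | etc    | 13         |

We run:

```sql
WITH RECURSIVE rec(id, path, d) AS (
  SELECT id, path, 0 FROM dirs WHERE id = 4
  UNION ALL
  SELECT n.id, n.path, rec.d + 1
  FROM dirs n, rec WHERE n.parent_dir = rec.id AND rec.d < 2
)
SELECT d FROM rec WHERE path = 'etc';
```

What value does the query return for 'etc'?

Base: id=4 (tmp) at d 0.
Iteration 1: rows with parent_dir in {4} -> build (id 8, d 1), log (id 13, d 1).
Iteration 2: rows with parent_dir in {8,13} -> cache (id 9, d 2), proj (id 15, d 2), etc (id 16, d 2).
Iteration 3: d < 2 fails for all current rows; recursion stops.

2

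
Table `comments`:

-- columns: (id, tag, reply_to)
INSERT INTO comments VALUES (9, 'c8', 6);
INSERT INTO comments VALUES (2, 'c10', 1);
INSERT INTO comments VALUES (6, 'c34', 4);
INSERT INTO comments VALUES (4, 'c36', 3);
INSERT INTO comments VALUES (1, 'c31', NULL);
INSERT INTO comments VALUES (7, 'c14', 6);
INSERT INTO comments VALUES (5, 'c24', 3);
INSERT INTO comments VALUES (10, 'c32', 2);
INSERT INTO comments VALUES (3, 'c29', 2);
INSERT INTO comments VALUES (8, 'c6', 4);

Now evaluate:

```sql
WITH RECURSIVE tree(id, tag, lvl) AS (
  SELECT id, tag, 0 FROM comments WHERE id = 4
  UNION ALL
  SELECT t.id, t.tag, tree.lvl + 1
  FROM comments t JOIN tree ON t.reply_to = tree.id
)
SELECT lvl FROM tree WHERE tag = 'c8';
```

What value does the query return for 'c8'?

2

Base: id=4 (c36) at lvl 0.
Iteration 1: rows with reply_to in {4} -> c34 (id 6, lvl 1), c6 (id 8, lvl 1).
Iteration 2: rows with reply_to in {6,8} -> c14 (id 7, lvl 2), c8 (id 9, lvl 2).
Iteration 3: no rows with reply_to in {7,9}; recursion stops.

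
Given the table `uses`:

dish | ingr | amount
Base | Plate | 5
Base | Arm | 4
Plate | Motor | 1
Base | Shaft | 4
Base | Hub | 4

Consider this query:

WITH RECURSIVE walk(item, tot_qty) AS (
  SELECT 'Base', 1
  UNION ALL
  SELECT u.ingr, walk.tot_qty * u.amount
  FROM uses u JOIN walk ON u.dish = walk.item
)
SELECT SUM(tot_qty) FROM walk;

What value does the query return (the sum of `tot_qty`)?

Base: (Base, tot_qty=1).
Iteration 1: components of {Base} -> Arm = 1*4 = 4, Hub = 1*4 = 4, Plate = 1*5 = 5, Shaft = 1*4 = 4.
Iteration 2: components of {Arm,Hub,Plate,Shaft} -> Motor = 5*1 = 5.
Iteration 3: no further components; recursion stops.
SUM(tot_qty) = 1 + 4 + 4 + 5 + 4 + 5 = 23.

23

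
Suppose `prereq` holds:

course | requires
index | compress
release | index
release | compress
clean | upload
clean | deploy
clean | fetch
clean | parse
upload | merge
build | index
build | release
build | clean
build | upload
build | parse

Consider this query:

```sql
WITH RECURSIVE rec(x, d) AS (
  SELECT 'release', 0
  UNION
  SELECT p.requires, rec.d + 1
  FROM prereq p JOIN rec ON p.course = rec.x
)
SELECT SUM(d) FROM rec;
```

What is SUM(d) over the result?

4

Base: (release, d=0).
Iteration 1: edges from {release} -> (compress, d=1), (index, d=1).
Iteration 2: edges from {compress,index} -> (compress, d=2).
Iteration 3: no outgoing edges from {compress}; recursion stops.
SUM(d) = 0 + 1 + 1 + 2 = 4.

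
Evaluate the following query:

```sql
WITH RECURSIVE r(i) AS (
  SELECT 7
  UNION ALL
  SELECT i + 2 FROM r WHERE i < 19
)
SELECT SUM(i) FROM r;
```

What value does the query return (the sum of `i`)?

91

Base: i=7.
Iteration 1: 7 < 19 holds -> i = 7 + 2 = 9.
Iteration 2: 9 < 19 holds -> i = 9 + 2 = 11.
Iteration 3: 11 < 19 holds -> i = 11 + 2 = 13.
Iteration 4: 13 < 19 holds -> i = 13 + 2 = 15.
Iteration 5: 15 < 19 holds -> i = 15 + 2 = 17.
Iteration 6: 17 < 19 holds -> i = 17 + 2 = 19.
Iteration 7: 19 < 19 fails; recursion stops.
SUM(i) = 7 + 9 + 11 + 13 + 15 + 17 + 19 = 91.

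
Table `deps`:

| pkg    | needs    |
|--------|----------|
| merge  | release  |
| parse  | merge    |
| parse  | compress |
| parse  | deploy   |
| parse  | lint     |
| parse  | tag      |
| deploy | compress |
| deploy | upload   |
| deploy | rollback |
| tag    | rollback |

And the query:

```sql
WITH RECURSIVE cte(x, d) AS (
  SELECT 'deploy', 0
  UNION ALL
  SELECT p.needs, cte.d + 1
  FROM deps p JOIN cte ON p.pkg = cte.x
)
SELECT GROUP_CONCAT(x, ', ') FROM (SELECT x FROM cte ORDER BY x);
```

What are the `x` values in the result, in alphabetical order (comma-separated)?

compress, deploy, rollback, upload

Base: (deploy, d=0).
Iteration 1: edges from {deploy} -> (compress, d=1), (rollback, d=1), (upload, d=1).
Iteration 2: no outgoing edges from {compress,rollback,upload}; recursion stops.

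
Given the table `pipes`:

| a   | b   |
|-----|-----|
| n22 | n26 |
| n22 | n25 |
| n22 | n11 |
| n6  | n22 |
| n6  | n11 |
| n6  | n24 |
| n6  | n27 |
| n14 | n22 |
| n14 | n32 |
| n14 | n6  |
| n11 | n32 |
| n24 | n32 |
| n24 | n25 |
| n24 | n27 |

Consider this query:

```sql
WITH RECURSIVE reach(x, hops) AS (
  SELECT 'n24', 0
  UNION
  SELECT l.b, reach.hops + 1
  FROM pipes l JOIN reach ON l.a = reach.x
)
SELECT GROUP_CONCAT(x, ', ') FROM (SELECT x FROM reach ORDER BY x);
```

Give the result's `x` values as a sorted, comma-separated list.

n24, n25, n27, n32

Base: (n24, hops=0).
Iteration 1: edges from {n24} -> (n25, hops=1), (n27, hops=1), (n32, hops=1).
Iteration 2: no outgoing edges from {n25,n27,n32}; recursion stops.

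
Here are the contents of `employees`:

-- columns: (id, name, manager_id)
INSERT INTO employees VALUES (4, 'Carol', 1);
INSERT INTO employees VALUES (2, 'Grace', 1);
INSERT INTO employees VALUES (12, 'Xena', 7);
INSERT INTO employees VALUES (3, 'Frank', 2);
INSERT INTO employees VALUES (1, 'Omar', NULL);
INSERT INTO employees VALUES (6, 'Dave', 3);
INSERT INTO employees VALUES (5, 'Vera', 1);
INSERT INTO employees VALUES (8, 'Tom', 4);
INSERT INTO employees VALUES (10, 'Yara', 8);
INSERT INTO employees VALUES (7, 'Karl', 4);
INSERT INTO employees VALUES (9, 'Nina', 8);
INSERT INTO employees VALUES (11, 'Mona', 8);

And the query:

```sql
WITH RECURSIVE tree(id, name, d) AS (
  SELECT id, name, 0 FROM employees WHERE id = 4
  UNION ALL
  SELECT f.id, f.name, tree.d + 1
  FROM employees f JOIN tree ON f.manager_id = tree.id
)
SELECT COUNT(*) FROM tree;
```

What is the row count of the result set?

7

Base: id=4 (Carol) at d 0.
Iteration 1: rows with manager_id in {4} -> Karl (id 7, d 1), Tom (id 8, d 1).
Iteration 2: rows with manager_id in {7,8} -> Nina (id 9, d 2), Yara (id 10, d 2), Mona (id 11, d 2), Xena (id 12, d 2).
Iteration 3: no rows with manager_id in {9,10,11,12}; recursion stops.
Total rows emitted: 7.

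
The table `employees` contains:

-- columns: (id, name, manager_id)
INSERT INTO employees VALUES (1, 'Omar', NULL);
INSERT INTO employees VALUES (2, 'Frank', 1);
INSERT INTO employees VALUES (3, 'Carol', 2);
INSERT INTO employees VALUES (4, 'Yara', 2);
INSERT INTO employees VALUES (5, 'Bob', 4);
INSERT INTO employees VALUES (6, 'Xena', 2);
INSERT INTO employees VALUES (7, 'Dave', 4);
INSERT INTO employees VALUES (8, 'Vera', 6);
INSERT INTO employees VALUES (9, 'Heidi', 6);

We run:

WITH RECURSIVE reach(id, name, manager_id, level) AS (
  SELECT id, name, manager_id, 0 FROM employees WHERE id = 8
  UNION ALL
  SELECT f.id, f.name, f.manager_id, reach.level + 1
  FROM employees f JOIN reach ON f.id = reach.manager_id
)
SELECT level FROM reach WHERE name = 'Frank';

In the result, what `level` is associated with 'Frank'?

Base: id=8 (Vera), manager_id=6, level 0.
Iteration 1: join on id=6 -> Xena (id 6, manager_id=2, level 1).
Iteration 2: join on id=2 -> Frank (id 2, manager_id=1, level 2).
Iteration 3: join on id=1 -> Omar (id 1, manager_id=NULL, level 3).
Iteration 4: manager_id is NULL; no match; recursion stops.

2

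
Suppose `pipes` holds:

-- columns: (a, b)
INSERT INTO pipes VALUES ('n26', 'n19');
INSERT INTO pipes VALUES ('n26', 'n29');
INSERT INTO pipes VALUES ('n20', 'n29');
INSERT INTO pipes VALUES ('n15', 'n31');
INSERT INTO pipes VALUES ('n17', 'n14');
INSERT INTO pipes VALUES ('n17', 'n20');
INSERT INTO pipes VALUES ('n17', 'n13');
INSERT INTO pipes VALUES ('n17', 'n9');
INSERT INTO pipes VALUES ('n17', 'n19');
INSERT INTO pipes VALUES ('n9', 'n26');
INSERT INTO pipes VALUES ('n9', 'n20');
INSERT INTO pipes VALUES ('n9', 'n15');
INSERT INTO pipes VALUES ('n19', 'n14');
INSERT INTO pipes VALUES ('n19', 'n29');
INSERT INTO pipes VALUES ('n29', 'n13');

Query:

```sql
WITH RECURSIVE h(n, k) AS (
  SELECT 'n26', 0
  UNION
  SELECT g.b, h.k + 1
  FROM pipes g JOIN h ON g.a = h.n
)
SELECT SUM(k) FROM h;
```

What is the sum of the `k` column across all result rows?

Base: (n26, k=0).
Iteration 1: edges from {n26} -> (n19, k=1), (n29, k=1).
Iteration 2: edges from {n19,n29} -> (n13, k=2), (n14, k=2), (n29, k=2).
Iteration 3: edges from {n13,n14,n29} -> (n13, k=3).
Iteration 4: no outgoing edges from {n13}; recursion stops.
SUM(k) = 0 + 1 + 1 + 2 + 2 + 2 + 3 = 11.

11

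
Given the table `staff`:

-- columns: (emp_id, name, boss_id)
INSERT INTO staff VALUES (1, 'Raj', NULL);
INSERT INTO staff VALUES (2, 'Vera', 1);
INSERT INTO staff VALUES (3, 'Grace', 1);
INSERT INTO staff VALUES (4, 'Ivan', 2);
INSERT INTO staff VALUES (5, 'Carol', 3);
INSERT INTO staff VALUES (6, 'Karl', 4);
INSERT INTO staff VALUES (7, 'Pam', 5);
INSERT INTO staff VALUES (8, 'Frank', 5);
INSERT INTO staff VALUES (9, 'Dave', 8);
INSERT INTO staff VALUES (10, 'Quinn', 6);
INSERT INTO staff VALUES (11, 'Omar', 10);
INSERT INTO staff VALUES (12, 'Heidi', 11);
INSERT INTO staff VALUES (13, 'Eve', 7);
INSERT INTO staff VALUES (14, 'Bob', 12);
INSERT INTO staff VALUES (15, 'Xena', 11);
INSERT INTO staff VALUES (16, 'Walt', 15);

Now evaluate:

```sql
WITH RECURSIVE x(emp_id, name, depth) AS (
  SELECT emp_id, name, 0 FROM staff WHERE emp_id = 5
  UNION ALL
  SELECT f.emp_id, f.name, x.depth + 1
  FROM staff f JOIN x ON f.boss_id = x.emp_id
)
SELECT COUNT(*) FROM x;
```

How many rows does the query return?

5

Base: emp_id=5 (Carol) at depth 0.
Iteration 1: rows with boss_id in {5} -> Pam (id 7, depth 1), Frank (id 8, depth 1).
Iteration 2: rows with boss_id in {7,8} -> Dave (id 9, depth 2), Eve (id 13, depth 2).
Iteration 3: no rows with boss_id in {9,13}; recursion stops.
Total rows emitted: 5.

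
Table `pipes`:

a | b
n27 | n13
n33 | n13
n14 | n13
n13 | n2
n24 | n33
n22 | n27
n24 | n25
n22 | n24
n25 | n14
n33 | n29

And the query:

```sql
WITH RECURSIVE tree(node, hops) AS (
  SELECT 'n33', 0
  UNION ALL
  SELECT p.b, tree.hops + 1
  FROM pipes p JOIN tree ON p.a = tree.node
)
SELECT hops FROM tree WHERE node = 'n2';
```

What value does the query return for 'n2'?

2

Base: (n33, hops=0).
Iteration 1: edges from {n33} -> (n13, hops=1), (n29, hops=1).
Iteration 2: edges from {n13,n29} -> (n2, hops=2).
Iteration 3: no outgoing edges from {n2}; recursion stops.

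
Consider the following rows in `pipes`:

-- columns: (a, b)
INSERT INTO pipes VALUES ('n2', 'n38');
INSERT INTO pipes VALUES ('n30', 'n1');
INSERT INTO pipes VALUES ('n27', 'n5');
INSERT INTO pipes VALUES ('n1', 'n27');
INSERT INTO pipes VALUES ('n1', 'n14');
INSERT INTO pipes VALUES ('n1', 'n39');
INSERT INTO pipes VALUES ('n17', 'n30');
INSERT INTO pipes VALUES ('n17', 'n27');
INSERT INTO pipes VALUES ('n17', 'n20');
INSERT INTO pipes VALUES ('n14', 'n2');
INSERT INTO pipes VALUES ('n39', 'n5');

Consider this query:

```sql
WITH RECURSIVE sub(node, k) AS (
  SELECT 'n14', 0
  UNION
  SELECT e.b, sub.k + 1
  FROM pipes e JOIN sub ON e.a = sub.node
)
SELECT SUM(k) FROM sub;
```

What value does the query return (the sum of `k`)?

Base: (n14, k=0).
Iteration 1: edges from {n14} -> (n2, k=1).
Iteration 2: edges from {n2} -> (n38, k=2).
Iteration 3: no outgoing edges from {n38}; recursion stops.
SUM(k) = 0 + 1 + 2 = 3.

3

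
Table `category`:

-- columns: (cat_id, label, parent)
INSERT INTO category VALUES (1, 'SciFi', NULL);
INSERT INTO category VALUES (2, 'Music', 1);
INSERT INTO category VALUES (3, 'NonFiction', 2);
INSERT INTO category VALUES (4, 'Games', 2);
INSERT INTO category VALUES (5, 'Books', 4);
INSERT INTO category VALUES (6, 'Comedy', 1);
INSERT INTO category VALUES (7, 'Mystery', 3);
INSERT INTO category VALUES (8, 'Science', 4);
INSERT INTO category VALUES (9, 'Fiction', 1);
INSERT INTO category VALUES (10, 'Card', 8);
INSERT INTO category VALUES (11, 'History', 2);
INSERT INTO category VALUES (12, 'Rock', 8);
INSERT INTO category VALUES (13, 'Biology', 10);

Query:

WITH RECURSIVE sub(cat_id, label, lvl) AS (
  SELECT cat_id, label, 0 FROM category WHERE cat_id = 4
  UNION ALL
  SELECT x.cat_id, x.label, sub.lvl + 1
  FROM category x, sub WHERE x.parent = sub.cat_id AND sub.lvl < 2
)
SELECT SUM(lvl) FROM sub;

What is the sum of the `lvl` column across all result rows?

6

Base: cat_id=4 (Games) at lvl 0.
Iteration 1: rows with parent in {4} -> Books (id 5, lvl 1), Science (id 8, lvl 1).
Iteration 2: rows with parent in {5,8} -> Card (id 10, lvl 2), Rock (id 12, lvl 2).
Iteration 3: lvl < 2 fails for all current rows; recursion stops.
SUM(lvl) = 0 + 1 + 1 + 2 + 2 = 6.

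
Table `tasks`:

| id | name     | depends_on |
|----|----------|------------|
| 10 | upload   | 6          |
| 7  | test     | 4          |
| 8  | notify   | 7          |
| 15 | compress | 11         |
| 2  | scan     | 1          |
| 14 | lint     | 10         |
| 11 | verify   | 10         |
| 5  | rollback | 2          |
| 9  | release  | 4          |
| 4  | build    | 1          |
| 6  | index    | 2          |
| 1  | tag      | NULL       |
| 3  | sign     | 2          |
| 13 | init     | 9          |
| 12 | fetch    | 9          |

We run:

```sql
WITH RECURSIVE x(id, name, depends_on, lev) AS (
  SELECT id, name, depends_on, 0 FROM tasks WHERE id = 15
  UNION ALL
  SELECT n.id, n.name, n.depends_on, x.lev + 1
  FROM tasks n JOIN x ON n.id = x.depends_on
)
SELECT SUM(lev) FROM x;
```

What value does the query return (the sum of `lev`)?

15

Base: id=15 (compress), depends_on=11, lev 0.
Iteration 1: join on id=11 -> verify (id 11, depends_on=10, lev 1).
Iteration 2: join on id=10 -> upload (id 10, depends_on=6, lev 2).
Iteration 3: join on id=6 -> index (id 6, depends_on=2, lev 3).
Iteration 4: join on id=2 -> scan (id 2, depends_on=1, lev 4).
Iteration 5: join on id=1 -> tag (id 1, depends_on=NULL, lev 5).
Iteration 6: depends_on is NULL; no match; recursion stops.
SUM(lev) = 0 + 1 + 2 + 3 + 4 + 5 = 15.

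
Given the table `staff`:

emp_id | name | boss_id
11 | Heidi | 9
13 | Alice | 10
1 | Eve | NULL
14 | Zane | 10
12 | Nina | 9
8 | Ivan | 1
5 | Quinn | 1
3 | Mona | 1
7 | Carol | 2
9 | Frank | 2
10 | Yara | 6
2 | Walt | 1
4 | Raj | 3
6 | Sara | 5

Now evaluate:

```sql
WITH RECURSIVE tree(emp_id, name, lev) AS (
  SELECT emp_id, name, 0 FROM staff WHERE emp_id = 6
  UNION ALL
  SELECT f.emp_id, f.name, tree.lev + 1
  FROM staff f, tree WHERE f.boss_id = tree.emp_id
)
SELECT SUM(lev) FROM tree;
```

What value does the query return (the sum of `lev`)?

Base: emp_id=6 (Sara) at lev 0.
Iteration 1: rows with boss_id in {6} -> Yara (id 10, lev 1).
Iteration 2: rows with boss_id in {10} -> Alice (id 13, lev 2), Zane (id 14, lev 2).
Iteration 3: no rows with boss_id in {13,14}; recursion stops.
SUM(lev) = 0 + 1 + 2 + 2 = 5.

5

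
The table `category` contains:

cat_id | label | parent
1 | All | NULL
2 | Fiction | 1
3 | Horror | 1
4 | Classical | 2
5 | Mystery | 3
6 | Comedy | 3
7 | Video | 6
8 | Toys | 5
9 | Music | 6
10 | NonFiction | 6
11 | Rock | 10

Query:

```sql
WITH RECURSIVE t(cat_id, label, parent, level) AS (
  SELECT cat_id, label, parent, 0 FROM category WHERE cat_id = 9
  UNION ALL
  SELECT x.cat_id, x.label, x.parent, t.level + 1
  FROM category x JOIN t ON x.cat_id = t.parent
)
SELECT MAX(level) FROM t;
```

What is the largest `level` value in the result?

Base: cat_id=9 (Music), parent=6, level 0.
Iteration 1: join on cat_id=6 -> Comedy (id 6, parent=3, level 1).
Iteration 2: join on cat_id=3 -> Horror (id 3, parent=1, level 2).
Iteration 3: join on cat_id=1 -> All (id 1, parent=NULL, level 3).
Iteration 4: parent is NULL; no match; recursion stops.
level values: 0, 1, 2, 3; the maximum is 3.

3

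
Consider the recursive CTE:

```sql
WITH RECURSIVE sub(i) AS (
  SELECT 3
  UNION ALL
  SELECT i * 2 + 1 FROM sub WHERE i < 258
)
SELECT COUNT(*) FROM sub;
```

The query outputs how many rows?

Base: i=3.
Iteration 1: 3 < 258 holds -> i = 3 * 2 + 1 = 7.
Iteration 2: 7 < 258 holds -> i = 7 * 2 + 1 = 15.
Iteration 3: 15 < 258 holds -> i = 15 * 2 + 1 = 31.
Iteration 4: 31 < 258 holds -> i = 31 * 2 + 1 = 63.
Iteration 5: 63 < 258 holds -> i = 63 * 2 + 1 = 127.
Iteration 6: 127 < 258 holds -> i = 127 * 2 + 1 = 255.
Iteration 7: 255 < 258 holds -> i = 255 * 2 + 1 = 511.
Iteration 8: 511 < 258 fails; recursion stops.
Total rows emitted: 8.

8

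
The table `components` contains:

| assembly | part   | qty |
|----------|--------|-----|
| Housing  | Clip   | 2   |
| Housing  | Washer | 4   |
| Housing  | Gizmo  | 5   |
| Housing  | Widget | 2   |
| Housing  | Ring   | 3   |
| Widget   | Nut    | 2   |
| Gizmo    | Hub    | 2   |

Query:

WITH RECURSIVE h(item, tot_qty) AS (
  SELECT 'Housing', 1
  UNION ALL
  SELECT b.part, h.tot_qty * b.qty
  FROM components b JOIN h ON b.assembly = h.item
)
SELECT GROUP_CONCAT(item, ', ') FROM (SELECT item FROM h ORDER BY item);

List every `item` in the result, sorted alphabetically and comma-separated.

Base: (Housing, tot_qty=1).
Iteration 1: components of {Housing} -> Clip = 1*2 = 2, Gizmo = 1*5 = 5, Ring = 1*3 = 3, Washer = 1*4 = 4, Widget = 1*2 = 2.
Iteration 2: components of {Clip,Gizmo,Ring,Washer,Widget} -> Hub = 5*2 = 10, Nut = 2*2 = 4.
Iteration 3: no further components; recursion stops.

Clip, Gizmo, Housing, Hub, Nut, Ring, Washer, Widget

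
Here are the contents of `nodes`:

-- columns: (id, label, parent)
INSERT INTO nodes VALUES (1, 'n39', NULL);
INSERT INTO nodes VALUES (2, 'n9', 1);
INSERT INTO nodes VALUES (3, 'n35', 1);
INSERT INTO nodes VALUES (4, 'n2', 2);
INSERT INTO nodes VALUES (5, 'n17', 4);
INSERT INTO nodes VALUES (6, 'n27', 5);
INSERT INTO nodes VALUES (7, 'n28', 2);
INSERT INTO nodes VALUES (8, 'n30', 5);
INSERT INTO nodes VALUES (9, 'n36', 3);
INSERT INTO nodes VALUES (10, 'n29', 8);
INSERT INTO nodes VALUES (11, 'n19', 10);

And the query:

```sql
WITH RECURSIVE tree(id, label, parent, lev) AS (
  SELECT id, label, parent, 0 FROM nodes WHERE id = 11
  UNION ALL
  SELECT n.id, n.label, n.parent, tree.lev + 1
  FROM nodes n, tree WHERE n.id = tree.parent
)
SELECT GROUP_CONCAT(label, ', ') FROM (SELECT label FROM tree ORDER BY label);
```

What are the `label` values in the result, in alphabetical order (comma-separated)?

n17, n19, n2, n29, n30, n39, n9

Base: id=11 (n19), parent=10, lev 0.
Iteration 1: join on id=10 -> n29 (id 10, parent=8, lev 1).
Iteration 2: join on id=8 -> n30 (id 8, parent=5, lev 2).
Iteration 3: join on id=5 -> n17 (id 5, parent=4, lev 3).
Iteration 4: join on id=4 -> n2 (id 4, parent=2, lev 4).
Iteration 5: join on id=2 -> n9 (id 2, parent=1, lev 5).
Iteration 6: join on id=1 -> n39 (id 1, parent=NULL, lev 6).
Iteration 7: parent is NULL; no match; recursion stops.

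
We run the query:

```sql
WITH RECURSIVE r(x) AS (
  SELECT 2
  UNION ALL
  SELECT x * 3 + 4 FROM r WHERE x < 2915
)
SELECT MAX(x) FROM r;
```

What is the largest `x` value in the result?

8746

Base: x=2.
Iteration 1: 2 < 2915 holds -> x = 2 * 3 + 4 = 10.
Iteration 2: 10 < 2915 holds -> x = 10 * 3 + 4 = 34.
Iteration 3: 34 < 2915 holds -> x = 34 * 3 + 4 = 106.
Iteration 4: 106 < 2915 holds -> x = 106 * 3 + 4 = 322.
Iteration 5: 322 < 2915 holds -> x = 322 * 3 + 4 = 970.
Iteration 6: 970 < 2915 holds -> x = 970 * 3 + 4 = 2914.
Iteration 7: 2914 < 2915 holds -> x = 2914 * 3 + 4 = 8746.
Iteration 8: 8746 < 2915 fails; recursion stops.
x values: 2, 10, 34, 106, 322, 970, 2914, 8746; the maximum is 8746.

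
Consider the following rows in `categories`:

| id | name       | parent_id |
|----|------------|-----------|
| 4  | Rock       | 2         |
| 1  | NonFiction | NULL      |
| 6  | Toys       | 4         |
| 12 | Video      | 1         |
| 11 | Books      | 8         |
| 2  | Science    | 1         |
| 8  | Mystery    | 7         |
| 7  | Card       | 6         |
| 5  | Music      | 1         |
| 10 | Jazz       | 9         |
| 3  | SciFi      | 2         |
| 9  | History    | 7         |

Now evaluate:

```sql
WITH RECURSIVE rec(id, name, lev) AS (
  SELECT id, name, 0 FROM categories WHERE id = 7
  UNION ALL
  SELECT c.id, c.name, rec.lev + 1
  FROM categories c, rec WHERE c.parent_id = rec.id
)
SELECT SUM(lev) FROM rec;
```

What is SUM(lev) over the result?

Base: id=7 (Card) at lev 0.
Iteration 1: rows with parent_id in {7} -> Mystery (id 8, lev 1), History (id 9, lev 1).
Iteration 2: rows with parent_id in {8,9} -> Jazz (id 10, lev 2), Books (id 11, lev 2).
Iteration 3: no rows with parent_id in {10,11}; recursion stops.
SUM(lev) = 0 + 1 + 1 + 2 + 2 = 6.

6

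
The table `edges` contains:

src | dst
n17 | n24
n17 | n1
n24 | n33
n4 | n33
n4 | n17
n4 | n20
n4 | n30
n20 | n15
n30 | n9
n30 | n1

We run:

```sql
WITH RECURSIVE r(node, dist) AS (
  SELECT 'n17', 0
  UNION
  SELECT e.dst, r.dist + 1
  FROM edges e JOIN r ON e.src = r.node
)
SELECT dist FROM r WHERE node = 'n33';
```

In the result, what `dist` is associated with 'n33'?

Base: (n17, dist=0).
Iteration 1: edges from {n17} -> (n1, dist=1), (n24, dist=1).
Iteration 2: edges from {n1,n24} -> (n33, dist=2).
Iteration 3: no outgoing edges from {n33}; recursion stops.

2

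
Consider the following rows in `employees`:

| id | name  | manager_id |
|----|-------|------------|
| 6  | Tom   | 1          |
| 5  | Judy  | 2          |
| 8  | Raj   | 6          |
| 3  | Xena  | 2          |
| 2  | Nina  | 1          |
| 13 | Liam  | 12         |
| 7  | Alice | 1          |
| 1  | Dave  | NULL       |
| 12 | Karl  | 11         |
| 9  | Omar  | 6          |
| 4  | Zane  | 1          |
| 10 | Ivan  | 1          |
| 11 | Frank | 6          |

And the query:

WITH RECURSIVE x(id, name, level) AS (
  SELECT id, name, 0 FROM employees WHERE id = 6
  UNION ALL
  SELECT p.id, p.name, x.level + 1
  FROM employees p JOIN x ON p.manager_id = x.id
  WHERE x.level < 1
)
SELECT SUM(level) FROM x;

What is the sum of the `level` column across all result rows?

Base: id=6 (Tom) at level 0.
Iteration 1: rows with manager_id in {6} -> Raj (id 8, level 1), Omar (id 9, level 1), Frank (id 11, level 1).
Iteration 2: level < 1 fails for all current rows; recursion stops.
SUM(level) = 0 + 1 + 1 + 1 = 3.

3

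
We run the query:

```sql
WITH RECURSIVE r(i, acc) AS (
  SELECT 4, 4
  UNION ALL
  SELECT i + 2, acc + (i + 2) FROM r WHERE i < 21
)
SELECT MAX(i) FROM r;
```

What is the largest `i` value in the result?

Base: i=4, acc=4.
Iteration 1: 4 < 21 holds -> i = 4 + 2 = 6, acc = 4 + 6 = 10.
Iteration 2: 6 < 21 holds -> i = 6 + 2 = 8, acc = 10 + 8 = 18.
Iteration 3: 8 < 21 holds -> i = 8 + 2 = 10, acc = 18 + 10 = 28.
Iteration 4: 10 < 21 holds -> i = 10 + 2 = 12, acc = 28 + 12 = 40.
Iteration 5: 12 < 21 holds -> i = 12 + 2 = 14, acc = 40 + 14 = 54.
Iteration 6: 14 < 21 holds -> i = 14 + 2 = 16, acc = 54 + 16 = 70.
Iteration 7: 16 < 21 holds -> i = 16 + 2 = 18, acc = 70 + 18 = 88.
Iteration 8: 18 < 21 holds -> i = 18 + 2 = 20, acc = 88 + 20 = 108.
Iteration 9: 20 < 21 holds -> i = 20 + 2 = 22, acc = 108 + 22 = 130.
Iteration 10: 22 < 21 fails; recursion stops.
i values: 4, 6, 8, 10, 12, 14, 16, 18, 20, 22; the maximum is 22.

22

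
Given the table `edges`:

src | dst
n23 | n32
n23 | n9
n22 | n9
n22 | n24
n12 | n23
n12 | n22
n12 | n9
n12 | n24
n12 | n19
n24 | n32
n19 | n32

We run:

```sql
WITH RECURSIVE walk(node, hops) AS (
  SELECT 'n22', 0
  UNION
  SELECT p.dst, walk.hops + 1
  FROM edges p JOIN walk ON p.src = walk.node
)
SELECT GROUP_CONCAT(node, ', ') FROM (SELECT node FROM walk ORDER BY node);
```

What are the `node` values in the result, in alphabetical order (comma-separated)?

n22, n24, n32, n9

Base: (n22, hops=0).
Iteration 1: edges from {n22} -> (n24, hops=1), (n9, hops=1).
Iteration 2: edges from {n24,n9} -> (n32, hops=2).
Iteration 3: no outgoing edges from {n32}; recursion stops.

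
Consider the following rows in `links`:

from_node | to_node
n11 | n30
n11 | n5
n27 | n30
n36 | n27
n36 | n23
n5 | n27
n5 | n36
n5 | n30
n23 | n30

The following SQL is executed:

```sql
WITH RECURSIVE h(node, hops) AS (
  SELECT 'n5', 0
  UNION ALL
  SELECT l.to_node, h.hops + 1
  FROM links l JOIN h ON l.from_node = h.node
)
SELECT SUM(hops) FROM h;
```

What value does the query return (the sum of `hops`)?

15

Base: (n5, hops=0).
Iteration 1: edges from {n5} -> (n27, hops=1), (n30, hops=1), (n36, hops=1).
Iteration 2: edges from {n27,n30,n36} -> (n23, hops=2), (n27, hops=2), (n30, hops=2).
Iteration 3: edges from {n23,n27,n30} -> (n30, hops=3) x2. [UNION ALL keeps all 2 new rows, including repeats]
Iteration 4: no outgoing edges from {n30}; recursion stops.
SUM(hops) = 0 + 1 + 1 + 1 + 2 + 2 + 2 + 3 + 3 = 15.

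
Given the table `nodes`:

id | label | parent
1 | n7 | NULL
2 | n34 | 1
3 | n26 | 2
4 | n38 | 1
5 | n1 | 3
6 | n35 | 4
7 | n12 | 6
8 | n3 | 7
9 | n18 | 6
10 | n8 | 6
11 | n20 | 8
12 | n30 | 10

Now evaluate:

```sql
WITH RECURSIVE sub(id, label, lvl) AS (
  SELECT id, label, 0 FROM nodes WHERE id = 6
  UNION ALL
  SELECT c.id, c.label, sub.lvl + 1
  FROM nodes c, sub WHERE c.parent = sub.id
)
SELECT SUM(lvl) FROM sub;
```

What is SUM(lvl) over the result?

Base: id=6 (n35) at lvl 0.
Iteration 1: rows with parent in {6} -> n12 (id 7, lvl 1), n18 (id 9, lvl 1), n8 (id 10, lvl 1).
Iteration 2: rows with parent in {7,9,10} -> n3 (id 8, lvl 2), n30 (id 12, lvl 2).
Iteration 3: rows with parent in {8,12} -> n20 (id 11, lvl 3).
Iteration 4: no rows with parent in {11}; recursion stops.
SUM(lvl) = 0 + 1 + 1 + 1 + 2 + 2 + 3 = 10.

10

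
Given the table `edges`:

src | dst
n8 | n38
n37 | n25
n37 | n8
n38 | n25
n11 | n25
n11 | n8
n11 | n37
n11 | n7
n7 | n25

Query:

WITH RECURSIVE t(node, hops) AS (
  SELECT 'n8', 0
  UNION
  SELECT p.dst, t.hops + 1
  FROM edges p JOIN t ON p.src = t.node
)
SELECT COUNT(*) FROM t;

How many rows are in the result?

Base: (n8, hops=0).
Iteration 1: edges from {n8} -> (n38, hops=1).
Iteration 2: edges from {n38} -> (n25, hops=2).
Iteration 3: no outgoing edges from {n25}; recursion stops.
Total rows emitted: 3.

3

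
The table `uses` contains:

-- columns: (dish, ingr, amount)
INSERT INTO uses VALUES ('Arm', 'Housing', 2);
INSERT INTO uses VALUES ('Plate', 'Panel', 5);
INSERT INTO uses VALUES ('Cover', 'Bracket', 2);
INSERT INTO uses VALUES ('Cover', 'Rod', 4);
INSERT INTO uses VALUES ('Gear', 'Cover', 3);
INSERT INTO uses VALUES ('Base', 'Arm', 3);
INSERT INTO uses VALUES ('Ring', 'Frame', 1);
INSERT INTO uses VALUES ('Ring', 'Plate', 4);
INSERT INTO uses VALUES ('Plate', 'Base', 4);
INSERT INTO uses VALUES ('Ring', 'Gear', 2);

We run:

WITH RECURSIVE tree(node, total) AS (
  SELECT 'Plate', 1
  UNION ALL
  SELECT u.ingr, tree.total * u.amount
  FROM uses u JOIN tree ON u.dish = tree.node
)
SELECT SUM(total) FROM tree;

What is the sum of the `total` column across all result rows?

46

Base: (Plate, total=1).
Iteration 1: components of {Plate} -> Base = 1*4 = 4, Panel = 1*5 = 5.
Iteration 2: components of {Base,Panel} -> Arm = 4*3 = 12.
Iteration 3: components of {Arm} -> Housing = 12*2 = 24.
Iteration 4: no further components; recursion stops.
SUM(total) = 1 + 4 + 5 + 12 + 24 = 46.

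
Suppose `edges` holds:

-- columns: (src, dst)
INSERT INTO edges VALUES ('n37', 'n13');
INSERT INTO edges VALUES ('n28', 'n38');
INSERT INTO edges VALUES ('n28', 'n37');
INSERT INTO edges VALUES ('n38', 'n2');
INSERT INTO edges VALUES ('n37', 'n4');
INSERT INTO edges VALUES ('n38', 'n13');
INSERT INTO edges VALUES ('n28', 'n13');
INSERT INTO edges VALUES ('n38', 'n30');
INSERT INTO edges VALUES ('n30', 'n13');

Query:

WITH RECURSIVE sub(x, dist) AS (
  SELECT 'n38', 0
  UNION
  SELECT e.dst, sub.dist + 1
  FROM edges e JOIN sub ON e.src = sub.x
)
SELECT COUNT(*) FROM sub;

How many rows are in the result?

Base: (n38, dist=0).
Iteration 1: edges from {n38} -> (n13, dist=1), (n2, dist=1), (n30, dist=1).
Iteration 2: edges from {n13,n2,n30} -> (n13, dist=2).
Iteration 3: no outgoing edges from {n13}; recursion stops.
Total rows emitted: 5.

5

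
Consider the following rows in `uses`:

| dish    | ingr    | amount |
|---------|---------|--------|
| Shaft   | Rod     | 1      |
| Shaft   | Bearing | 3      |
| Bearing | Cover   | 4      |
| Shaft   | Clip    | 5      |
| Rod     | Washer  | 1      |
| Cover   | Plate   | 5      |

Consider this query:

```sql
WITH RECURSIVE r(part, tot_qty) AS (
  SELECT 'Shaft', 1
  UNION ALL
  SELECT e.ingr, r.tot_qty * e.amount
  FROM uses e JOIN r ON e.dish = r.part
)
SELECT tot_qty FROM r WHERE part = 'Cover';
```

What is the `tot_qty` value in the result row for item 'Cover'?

12

Base: (Shaft, tot_qty=1).
Iteration 1: components of {Shaft} -> Bearing = 1*3 = 3, Clip = 1*5 = 5, Rod = 1*1 = 1.
Iteration 2: components of {Bearing,Clip,Rod} -> Cover = 3*4 = 12, Washer = 1*1 = 1.
Iteration 3: components of {Cover,Washer} -> Plate = 12*5 = 60.
Iteration 4: no further components; recursion stops.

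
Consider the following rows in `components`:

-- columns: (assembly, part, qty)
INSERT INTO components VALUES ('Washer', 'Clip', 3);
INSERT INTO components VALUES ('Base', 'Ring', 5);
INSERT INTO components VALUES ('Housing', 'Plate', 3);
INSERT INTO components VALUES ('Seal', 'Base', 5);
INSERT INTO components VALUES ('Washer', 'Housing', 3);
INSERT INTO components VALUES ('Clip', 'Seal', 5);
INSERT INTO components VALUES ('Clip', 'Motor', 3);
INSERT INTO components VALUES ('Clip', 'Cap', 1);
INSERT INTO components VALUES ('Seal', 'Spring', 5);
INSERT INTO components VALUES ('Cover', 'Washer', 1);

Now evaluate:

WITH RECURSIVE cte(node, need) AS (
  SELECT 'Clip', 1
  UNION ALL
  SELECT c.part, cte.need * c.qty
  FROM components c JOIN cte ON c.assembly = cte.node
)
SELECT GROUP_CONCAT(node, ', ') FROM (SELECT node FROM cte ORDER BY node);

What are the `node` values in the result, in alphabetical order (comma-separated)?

Base: (Clip, need=1).
Iteration 1: components of {Clip} -> Cap = 1*1 = 1, Motor = 1*3 = 3, Seal = 1*5 = 5.
Iteration 2: components of {Cap,Motor,Seal} -> Base = 5*5 = 25, Spring = 5*5 = 25.
Iteration 3: components of {Base,Spring} -> Ring = 25*5 = 125.
Iteration 4: no further components; recursion stops.

Base, Cap, Clip, Motor, Ring, Seal, Spring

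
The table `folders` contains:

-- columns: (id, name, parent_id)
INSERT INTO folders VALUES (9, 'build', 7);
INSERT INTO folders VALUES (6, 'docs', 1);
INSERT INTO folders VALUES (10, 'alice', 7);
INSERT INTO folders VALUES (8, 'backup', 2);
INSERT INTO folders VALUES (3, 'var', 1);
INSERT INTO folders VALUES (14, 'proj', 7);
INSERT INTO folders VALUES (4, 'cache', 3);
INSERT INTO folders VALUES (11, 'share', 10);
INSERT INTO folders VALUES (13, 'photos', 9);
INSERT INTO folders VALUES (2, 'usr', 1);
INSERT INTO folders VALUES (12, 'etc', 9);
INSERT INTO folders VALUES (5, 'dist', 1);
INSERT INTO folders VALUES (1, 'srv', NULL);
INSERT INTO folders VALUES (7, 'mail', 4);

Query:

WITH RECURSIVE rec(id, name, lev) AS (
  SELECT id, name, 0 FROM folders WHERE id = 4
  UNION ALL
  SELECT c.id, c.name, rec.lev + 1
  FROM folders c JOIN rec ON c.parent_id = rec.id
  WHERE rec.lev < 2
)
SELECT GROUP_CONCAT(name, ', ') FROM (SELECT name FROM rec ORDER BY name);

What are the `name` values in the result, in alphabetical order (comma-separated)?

alice, build, cache, mail, proj

Base: id=4 (cache) at lev 0.
Iteration 1: rows with parent_id in {4} -> mail (id 7, lev 1).
Iteration 2: rows with parent_id in {7} -> build (id 9, lev 2), alice (id 10, lev 2), proj (id 14, lev 2).
Iteration 3: lev < 2 fails for all current rows; recursion stops.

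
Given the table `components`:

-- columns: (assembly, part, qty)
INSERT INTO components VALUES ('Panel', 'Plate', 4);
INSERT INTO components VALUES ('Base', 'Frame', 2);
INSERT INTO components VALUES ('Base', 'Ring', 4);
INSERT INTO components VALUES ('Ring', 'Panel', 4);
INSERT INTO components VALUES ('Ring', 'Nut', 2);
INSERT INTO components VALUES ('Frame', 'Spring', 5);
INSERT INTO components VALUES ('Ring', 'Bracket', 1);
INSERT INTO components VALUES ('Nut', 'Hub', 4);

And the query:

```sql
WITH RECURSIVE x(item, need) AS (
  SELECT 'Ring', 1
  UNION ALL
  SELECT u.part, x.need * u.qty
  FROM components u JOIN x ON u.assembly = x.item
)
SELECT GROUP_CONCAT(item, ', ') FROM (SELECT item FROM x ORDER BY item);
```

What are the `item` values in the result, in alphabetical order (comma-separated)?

Base: (Ring, need=1).
Iteration 1: components of {Ring} -> Bracket = 1*1 = 1, Nut = 1*2 = 2, Panel = 1*4 = 4.
Iteration 2: components of {Bracket,Nut,Panel} -> Hub = 2*4 = 8, Plate = 4*4 = 16.
Iteration 3: no further components; recursion stops.

Bracket, Hub, Nut, Panel, Plate, Ring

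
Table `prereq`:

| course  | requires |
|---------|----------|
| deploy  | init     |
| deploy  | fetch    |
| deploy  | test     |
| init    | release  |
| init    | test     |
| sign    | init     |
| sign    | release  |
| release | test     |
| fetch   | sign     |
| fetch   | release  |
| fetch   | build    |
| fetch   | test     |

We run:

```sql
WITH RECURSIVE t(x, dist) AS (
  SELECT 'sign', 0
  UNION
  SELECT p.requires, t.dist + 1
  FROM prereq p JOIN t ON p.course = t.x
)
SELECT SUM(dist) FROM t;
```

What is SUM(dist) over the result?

Base: (sign, dist=0).
Iteration 1: edges from {sign} -> (init, dist=1), (release, dist=1).
Iteration 2: edges from {init,release} -> (release, dist=2), (test, dist=2). [UNION drops 1 duplicate row(s)]
Iteration 3: edges from {release,test} -> (test, dist=3).
Iteration 4: no outgoing edges from {test}; recursion stops.
SUM(dist) = 0 + 1 + 1 + 2 + 2 + 3 = 9.

9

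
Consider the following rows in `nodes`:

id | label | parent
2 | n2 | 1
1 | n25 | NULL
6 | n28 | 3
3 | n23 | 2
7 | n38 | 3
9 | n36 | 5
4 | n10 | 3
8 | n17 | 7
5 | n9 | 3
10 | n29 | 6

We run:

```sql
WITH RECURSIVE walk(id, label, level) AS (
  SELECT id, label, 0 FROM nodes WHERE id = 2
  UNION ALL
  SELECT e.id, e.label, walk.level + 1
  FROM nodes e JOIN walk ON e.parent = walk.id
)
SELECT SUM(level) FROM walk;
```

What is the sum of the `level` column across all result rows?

18

Base: id=2 (n2) at level 0.
Iteration 1: rows with parent in {2} -> n23 (id 3, level 1).
Iteration 2: rows with parent in {3} -> n10 (id 4, level 2), n9 (id 5, level 2), n28 (id 6, level 2), n38 (id 7, level 2).
Iteration 3: rows with parent in {4,5,6,7} -> n17 (id 8, level 3), n36 (id 9, level 3), n29 (id 10, level 3).
Iteration 4: no rows with parent in {8,9,10}; recursion stops.
SUM(level) = 0 + 1 + 2 + 2 + 2 + 2 + 3 + 3 + 3 = 18.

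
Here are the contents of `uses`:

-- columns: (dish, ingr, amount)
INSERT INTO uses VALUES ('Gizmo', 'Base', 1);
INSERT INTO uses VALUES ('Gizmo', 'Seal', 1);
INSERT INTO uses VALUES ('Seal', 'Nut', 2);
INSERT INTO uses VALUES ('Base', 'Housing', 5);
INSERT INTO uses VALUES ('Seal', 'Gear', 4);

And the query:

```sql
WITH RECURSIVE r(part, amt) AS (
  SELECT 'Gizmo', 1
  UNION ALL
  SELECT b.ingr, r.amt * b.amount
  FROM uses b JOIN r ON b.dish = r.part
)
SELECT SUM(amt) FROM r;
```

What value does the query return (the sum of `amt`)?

14

Base: (Gizmo, amt=1).
Iteration 1: components of {Gizmo} -> Base = 1*1 = 1, Seal = 1*1 = 1.
Iteration 2: components of {Base,Seal} -> Gear = 1*4 = 4, Housing = 1*5 = 5, Nut = 1*2 = 2.
Iteration 3: no further components; recursion stops.
SUM(amt) = 1 + 1 + 1 + 5 + 2 + 4 = 14.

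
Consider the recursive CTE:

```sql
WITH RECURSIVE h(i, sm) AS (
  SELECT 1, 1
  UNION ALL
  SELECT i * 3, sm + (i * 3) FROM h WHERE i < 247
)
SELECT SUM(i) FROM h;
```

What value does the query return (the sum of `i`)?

1093

Base: i=1, sm=1.
Iteration 1: 1 < 247 holds -> i = 1 * 3 = 3, sm = 1 + 3 = 4.
Iteration 2: 3 < 247 holds -> i = 3 * 3 = 9, sm = 4 + 9 = 13.
Iteration 3: 9 < 247 holds -> i = 9 * 3 = 27, sm = 13 + 27 = 40.
Iteration 4: 27 < 247 holds -> i = 27 * 3 = 81, sm = 40 + 81 = 121.
Iteration 5: 81 < 247 holds -> i = 81 * 3 = 243, sm = 121 + 243 = 364.
Iteration 6: 243 < 247 holds -> i = 243 * 3 = 729, sm = 364 + 729 = 1093.
Iteration 7: 729 < 247 fails; recursion stops.
SUM(i) = 1 + 3 + 9 + 27 + 81 + 243 + 729 = 1093.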